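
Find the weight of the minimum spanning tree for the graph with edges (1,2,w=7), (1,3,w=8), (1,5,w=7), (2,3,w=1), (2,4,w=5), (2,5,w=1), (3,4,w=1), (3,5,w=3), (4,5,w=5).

Apply Kruskal's algorithm (sort edges by weight, add if no cycle):

Sorted edges by weight:
  (2,5) w=1
  (2,3) w=1
  (3,4) w=1
  (3,5) w=3
  (2,4) w=5
  (4,5) w=5
  (1,2) w=7
  (1,5) w=7
  (1,3) w=8

Add edge (2,5) w=1 -- no cycle. Running total: 1
Add edge (2,3) w=1 -- no cycle. Running total: 2
Add edge (3,4) w=1 -- no cycle. Running total: 3
Skip edge (3,5) w=3 -- would create cycle
Skip edge (2,4) w=5 -- would create cycle
Skip edge (4,5) w=5 -- would create cycle
Add edge (1,2) w=7 -- no cycle. Running total: 10

MST edges: (2,5,w=1), (2,3,w=1), (3,4,w=1), (1,2,w=7)
Total MST weight: 1 + 1 + 1 + 7 = 10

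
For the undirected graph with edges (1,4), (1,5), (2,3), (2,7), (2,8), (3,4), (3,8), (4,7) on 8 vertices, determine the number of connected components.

Step 1: Build adjacency list from edges:
  1: 4, 5
  2: 3, 7, 8
  3: 2, 4, 8
  4: 1, 3, 7
  5: 1
  6: (none)
  7: 2, 4
  8: 2, 3

Step 2: Run BFS/DFS from vertex 1:
  Visited: {1, 4, 5, 3, 7, 2, 8}
  Reached 7 of 8 vertices

Step 3: Only 7 of 8 vertices reached. Graph is disconnected.
Connected components: {1, 2, 3, 4, 5, 7, 8}, {6}
Number of connected components: 2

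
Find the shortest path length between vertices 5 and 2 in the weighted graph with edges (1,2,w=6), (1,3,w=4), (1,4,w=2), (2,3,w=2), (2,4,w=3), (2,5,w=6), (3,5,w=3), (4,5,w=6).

Step 1: Build adjacency list with weights:
  1: 2(w=6), 3(w=4), 4(w=2)
  2: 1(w=6), 3(w=2), 4(w=3), 5(w=6)
  3: 1(w=4), 2(w=2), 5(w=3)
  4: 1(w=2), 2(w=3), 5(w=6)
  5: 2(w=6), 3(w=3), 4(w=6)

Step 2: Apply Dijkstra's algorithm from vertex 5:
  Visit vertex 5 (distance=0)
    Update dist[2] = 6
    Update dist[3] = 3
    Update dist[4] = 6
  Visit vertex 3 (distance=3)
    Update dist[1] = 7
    Update dist[2] = 5
  Visit vertex 2 (distance=5)

Step 3: Shortest path: 5 -> 3 -> 2
Total weight: 3 + 2 = 5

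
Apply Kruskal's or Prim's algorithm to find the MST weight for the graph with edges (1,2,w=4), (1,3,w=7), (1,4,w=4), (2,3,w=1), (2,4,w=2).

Apply Kruskal's algorithm (sort edges by weight, add if no cycle):

Sorted edges by weight:
  (2,3) w=1
  (2,4) w=2
  (1,2) w=4
  (1,4) w=4
  (1,3) w=7

Add edge (2,3) w=1 -- no cycle. Running total: 1
Add edge (2,4) w=2 -- no cycle. Running total: 3
Add edge (1,2) w=4 -- no cycle. Running total: 7

MST edges: (2,3,w=1), (2,4,w=2), (1,2,w=4)
Total MST weight: 1 + 2 + 4 = 7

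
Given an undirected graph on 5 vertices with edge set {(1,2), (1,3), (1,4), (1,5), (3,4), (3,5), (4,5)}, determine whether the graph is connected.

Step 1: Build adjacency list from edges:
  1: 2, 3, 4, 5
  2: 1
  3: 1, 4, 5
  4: 1, 3, 5
  5: 1, 3, 4

Step 2: Run BFS/DFS from vertex 1:
  Visited: {1, 2, 3, 4, 5}
  Reached 5 of 5 vertices

Step 3: All 5 vertices reached from vertex 1, so the graph is connected.
Answer: Yes, the graph is connected.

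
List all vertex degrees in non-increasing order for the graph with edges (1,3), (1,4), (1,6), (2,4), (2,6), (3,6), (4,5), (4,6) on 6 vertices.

Step 1: Count edges incident to each vertex:
  deg(1) = 3 (neighbors: 3, 4, 6)
  deg(2) = 2 (neighbors: 4, 6)
  deg(3) = 2 (neighbors: 1, 6)
  deg(4) = 4 (neighbors: 1, 2, 5, 6)
  deg(5) = 1 (neighbors: 4)
  deg(6) = 4 (neighbors: 1, 2, 3, 4)

Step 2: Sort degrees in non-increasing order:
  Degrees: [3, 2, 2, 4, 1, 4] -> sorted: [4, 4, 3, 2, 2, 1]

Degree sequence: [4, 4, 3, 2, 2, 1]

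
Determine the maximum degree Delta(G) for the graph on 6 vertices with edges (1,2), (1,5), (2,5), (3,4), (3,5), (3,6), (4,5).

Step 1: Count edges incident to each vertex:
  deg(1) = 2 (neighbors: 2, 5)
  deg(2) = 2 (neighbors: 1, 5)
  deg(3) = 3 (neighbors: 4, 5, 6)
  deg(4) = 2 (neighbors: 3, 5)
  deg(5) = 4 (neighbors: 1, 2, 3, 4)
  deg(6) = 1 (neighbors: 3)

Step 2: Find maximum:
  max(2, 2, 3, 2, 4, 1) = 4 (vertex 5)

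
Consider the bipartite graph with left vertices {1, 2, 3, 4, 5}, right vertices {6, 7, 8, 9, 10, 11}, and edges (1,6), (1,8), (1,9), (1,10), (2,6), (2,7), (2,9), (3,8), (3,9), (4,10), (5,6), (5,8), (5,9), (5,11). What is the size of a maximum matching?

Step 1: List the neighbors of each left vertex:
  1: 6, 8, 9, 10
  2: 6, 7, 9
  3: 8, 9
  4: 10
  5: 6, 8, 9, 11

Step 2: Greedily match left vertices, then look for augmenting paths:
  Match 1 -- 6
  Match 2 -- 7
  Match 3 -- 8
  Match 4 -- 10
  Match 5 -- 9
  No augmenting path remains.

Step 3: Verify this is maximum:
  Matching size 5 = min(|L|, |R|) = min(5, 6), which is an upper bound, so this matching is maximum.

Maximum matching: {(1,6), (2,7), (3,8), (4,10), (5,9)}
Size: 5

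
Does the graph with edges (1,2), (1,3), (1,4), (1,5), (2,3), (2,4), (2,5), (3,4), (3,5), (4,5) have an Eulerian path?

Step 1: Find the degree of each vertex:
  deg(1) = 4
  deg(2) = 4
  deg(3) = 4
  deg(4) = 4
  deg(5) = 4

Step 2: Count vertices with odd degree:
  All vertices have even degree (0 odd-degree vertices)

Step 3: Apply Euler's theorem:
  - Eulerian circuit exists iff graph is connected and all vertices have even degree
  - Eulerian path exists iff graph is connected and has 0 or 2 odd-degree vertices

Graph is connected with 0 odd-degree vertices.
Both Eulerian circuit and Eulerian path exist.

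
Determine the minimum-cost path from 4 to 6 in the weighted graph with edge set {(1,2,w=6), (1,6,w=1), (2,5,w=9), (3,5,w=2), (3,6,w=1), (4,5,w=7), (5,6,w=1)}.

Step 1: Build adjacency list with weights:
  1: 2(w=6), 6(w=1)
  2: 1(w=6), 5(w=9)
  3: 5(w=2), 6(w=1)
  4: 5(w=7)
  5: 2(w=9), 3(w=2), 4(w=7), 6(w=1)
  6: 1(w=1), 3(w=1), 5(w=1)

Step 2: Apply Dijkstra's algorithm from vertex 4:
  Visit vertex 4 (distance=0)
    Update dist[5] = 7
  Visit vertex 5 (distance=7)
    Update dist[2] = 16
    Update dist[3] = 9
    Update dist[6] = 8
  Visit vertex 6 (distance=8)
    Update dist[1] = 9

Step 3: Shortest path: 4 -> 5 -> 6
Total weight: 7 + 1 = 8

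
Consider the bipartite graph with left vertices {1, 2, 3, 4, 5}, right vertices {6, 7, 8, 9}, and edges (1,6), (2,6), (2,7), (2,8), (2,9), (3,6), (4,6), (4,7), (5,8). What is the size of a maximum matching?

Step 1: List the neighbors of each left vertex:
  1: 6
  2: 6, 7, 8, 9
  3: 6
  4: 6, 7
  5: 8

Step 2: Greedily match left vertices, then look for augmenting paths:
  Match 1 -- 6
  Match 2 -- 9
  Match 4 -- 7
  Match 5 -- 8
  No augmenting path remains.

Step 3: Verify this is maximum:
  Matching size 4 = min(|L|, |R|) = min(5, 4), which is an upper bound, so this matching is maximum.

Maximum matching: {(1,6), (2,9), (4,7), (5,8)}
Size: 4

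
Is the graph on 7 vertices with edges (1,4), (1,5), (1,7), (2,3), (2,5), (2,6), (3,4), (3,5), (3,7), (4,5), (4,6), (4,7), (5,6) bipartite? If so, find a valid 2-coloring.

Step 1: Attempt 2-coloring using BFS:
  Start at vertex 1, assign color 0
  Color vertex 4 with color 1 (neighbor of 1)
  Color vertex 5 with color 1 (neighbor of 1)
  Color vertex 7 with color 1 (neighbor of 1)
  Color vertex 3 with color 0 (neighbor of 4)

Step 2: Conflict found! Vertices 4 and 5 are adjacent but have the same color.
This means the graph contains an odd cycle.

The graph is NOT bipartite.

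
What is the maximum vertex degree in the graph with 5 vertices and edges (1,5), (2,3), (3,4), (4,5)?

Step 1: Count edges incident to each vertex:
  deg(1) = 1 (neighbors: 5)
  deg(2) = 1 (neighbors: 3)
  deg(3) = 2 (neighbors: 2, 4)
  deg(4) = 2 (neighbors: 3, 5)
  deg(5) = 2 (neighbors: 1, 4)

Step 2: Find maximum:
  max(1, 1, 2, 2, 2) = 2 (vertex 3)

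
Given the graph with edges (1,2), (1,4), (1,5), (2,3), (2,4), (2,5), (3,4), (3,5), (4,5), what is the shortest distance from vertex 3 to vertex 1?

Step 1: Build adjacency list:
  1: 2, 4, 5
  2: 1, 3, 4, 5
  3: 2, 4, 5
  4: 1, 2, 3, 5
  5: 1, 2, 3, 4

Step 2: BFS from vertex 3 to find shortest path to 1:
  vertex 2 reached at distance 1
  vertex 4 reached at distance 1
  vertex 5 reached at distance 1
  vertex 1 reached at distance 2

Step 3: Shortest path: 3 -> 5 -> 1
Path length: 2 edges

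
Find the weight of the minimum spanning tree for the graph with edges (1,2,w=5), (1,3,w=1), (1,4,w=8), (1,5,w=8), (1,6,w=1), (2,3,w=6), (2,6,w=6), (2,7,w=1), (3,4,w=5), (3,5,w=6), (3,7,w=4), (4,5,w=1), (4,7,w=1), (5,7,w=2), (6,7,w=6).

Apply Kruskal's algorithm (sort edges by weight, add if no cycle):

Sorted edges by weight:
  (1,3) w=1
  (1,6) w=1
  (2,7) w=1
  (4,7) w=1
  (4,5) w=1
  (5,7) w=2
  (3,7) w=4
  (1,2) w=5
  (3,4) w=5
  (2,6) w=6
  (2,3) w=6
  (3,5) w=6
  (6,7) w=6
  (1,4) w=8
  (1,5) w=8

Add edge (1,3) w=1 -- no cycle. Running total: 1
Add edge (1,6) w=1 -- no cycle. Running total: 2
Add edge (2,7) w=1 -- no cycle. Running total: 3
Add edge (4,7) w=1 -- no cycle. Running total: 4
Add edge (4,5) w=1 -- no cycle. Running total: 5
Skip edge (5,7) w=2 -- would create cycle
Add edge (3,7) w=4 -- no cycle. Running total: 9

MST edges: (1,3,w=1), (1,6,w=1), (2,7,w=1), (4,7,w=1), (4,5,w=1), (3,7,w=4)
Total MST weight: 1 + 1 + 1 + 1 + 1 + 4 = 9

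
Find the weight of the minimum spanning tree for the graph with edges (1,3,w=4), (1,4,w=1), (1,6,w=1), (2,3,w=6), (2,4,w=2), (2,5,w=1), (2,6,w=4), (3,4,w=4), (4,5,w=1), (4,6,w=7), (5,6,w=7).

Apply Kruskal's algorithm (sort edges by weight, add if no cycle):

Sorted edges by weight:
  (1,4) w=1
  (1,6) w=1
  (2,5) w=1
  (4,5) w=1
  (2,4) w=2
  (1,3) w=4
  (2,6) w=4
  (3,4) w=4
  (2,3) w=6
  (4,6) w=7
  (5,6) w=7

Add edge (1,4) w=1 -- no cycle. Running total: 1
Add edge (1,6) w=1 -- no cycle. Running total: 2
Add edge (2,5) w=1 -- no cycle. Running total: 3
Add edge (4,5) w=1 -- no cycle. Running total: 4
Skip edge (2,4) w=2 -- would create cycle
Add edge (1,3) w=4 -- no cycle. Running total: 8

MST edges: (1,4,w=1), (1,6,w=1), (2,5,w=1), (4,5,w=1), (1,3,w=4)
Total MST weight: 1 + 1 + 1 + 1 + 4 = 8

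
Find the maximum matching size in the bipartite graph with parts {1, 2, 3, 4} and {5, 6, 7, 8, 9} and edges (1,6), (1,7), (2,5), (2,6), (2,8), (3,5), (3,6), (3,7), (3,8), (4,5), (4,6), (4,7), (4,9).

Step 1: List the neighbors of each left vertex:
  1: 6, 7
  2: 5, 6, 8
  3: 5, 6, 7, 8
  4: 5, 6, 7, 9

Step 2: Greedily match left vertices, then look for augmenting paths:
  Match 1 -- 6
  Match 2 -- 5
  Match 3 -- 7
  Match 4 -- 9
  No augmenting path remains.

Step 3: Verify this is maximum:
  Matching size 4 = min(|L|, |R|) = min(4, 5), which is an upper bound, so this matching is maximum.

Maximum matching: {(1,6), (2,5), (3,7), (4,9)}
Size: 4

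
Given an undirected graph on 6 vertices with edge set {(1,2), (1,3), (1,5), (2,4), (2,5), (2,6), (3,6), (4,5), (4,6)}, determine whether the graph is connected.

Step 1: Build adjacency list from edges:
  1: 2, 3, 5
  2: 1, 4, 5, 6
  3: 1, 6
  4: 2, 5, 6
  5: 1, 2, 4
  6: 2, 3, 4

Step 2: Run BFS/DFS from vertex 1:
  Visited: {1, 2, 3, 5, 4, 6}
  Reached 6 of 6 vertices

Step 3: All 6 vertices reached from vertex 1, so the graph is connected.
Answer: Yes, the graph is connected.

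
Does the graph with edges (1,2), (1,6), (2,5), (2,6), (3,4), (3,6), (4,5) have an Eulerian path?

Step 1: Find the degree of each vertex:
  deg(1) = 2
  deg(2) = 3
  deg(3) = 2
  deg(4) = 2
  deg(5) = 2
  deg(6) = 3

Step 2: Count vertices with odd degree:
  Odd-degree vertices: 2, 6 (2 total)

Step 3: Apply Euler's theorem:
  - Eulerian circuit exists iff graph is connected and all vertices have even degree
  - Eulerian path exists iff graph is connected and has 0 or 2 odd-degree vertices

Graph is connected with exactly 2 odd-degree vertices (2, 6).
Eulerian path exists (starting and ending at the odd-degree vertices), but no Eulerian circuit.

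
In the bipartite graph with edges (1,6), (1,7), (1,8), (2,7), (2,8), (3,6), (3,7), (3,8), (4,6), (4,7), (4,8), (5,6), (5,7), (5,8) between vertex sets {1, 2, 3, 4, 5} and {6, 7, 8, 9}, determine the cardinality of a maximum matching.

Step 1: List the neighbors of each left vertex:
  1: 6, 7, 8
  2: 7, 8
  3: 6, 7, 8
  4: 6, 7, 8
  5: 6, 7, 8

Step 2: Greedily match left vertices, then look for augmenting paths:
  Match 1 -- 6
  Match 2 -- 7
  Match 3 -- 8
  No augmenting path remains.

Step 3: Verify this is maximum:
  Matching has size 3. The vertex set {6, 7, 8} covers every edge and has size 3; any matching has at most one edge per cover vertex, so 3 is maximum (König's theorem).

Maximum matching: {(1,6), (2,7), (3,8)}
Size: 3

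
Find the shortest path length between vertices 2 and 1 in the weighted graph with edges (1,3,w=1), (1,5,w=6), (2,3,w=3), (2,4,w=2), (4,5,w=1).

Step 1: Build adjacency list with weights:
  1: 3(w=1), 5(w=6)
  2: 3(w=3), 4(w=2)
  3: 1(w=1), 2(w=3)
  4: 2(w=2), 5(w=1)
  5: 1(w=6), 4(w=1)

Step 2: Apply Dijkstra's algorithm from vertex 2:
  Visit vertex 2 (distance=0)
    Update dist[3] = 3
    Update dist[4] = 2
  Visit vertex 4 (distance=2)
    Update dist[5] = 3
  Visit vertex 3 (distance=3)
    Update dist[1] = 4
  Visit vertex 5 (distance=3)
  Visit vertex 1 (distance=4)

Step 3: Shortest path: 2 -> 3 -> 1
Total weight: 3 + 1 = 4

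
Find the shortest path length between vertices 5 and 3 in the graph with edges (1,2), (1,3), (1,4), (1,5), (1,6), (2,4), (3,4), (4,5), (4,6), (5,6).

Step 1: Build adjacency list:
  1: 2, 3, 4, 5, 6
  2: 1, 4
  3: 1, 4
  4: 1, 2, 3, 5, 6
  5: 1, 4, 6
  6: 1, 4, 5

Step 2: BFS from vertex 5 to find shortest path to 3:
  vertex 1 reached at distance 1
  vertex 4 reached at distance 1
  vertex 6 reached at distance 1
  vertex 2 reached at distance 2
  vertex 3 reached at distance 2

Step 3: Shortest path: 5 -> 4 -> 3
Path length: 2 edges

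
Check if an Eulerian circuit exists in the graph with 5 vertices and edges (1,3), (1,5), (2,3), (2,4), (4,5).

Step 1: Find the degree of each vertex:
  deg(1) = 2
  deg(2) = 2
  deg(3) = 2
  deg(4) = 2
  deg(5) = 2

Step 2: Count vertices with odd degree:
  All vertices have even degree (0 odd-degree vertices)

Step 3: Apply Euler's theorem:
  - Eulerian circuit exists iff graph is connected and all vertices have even degree
  - Eulerian path exists iff graph is connected and has 0 or 2 odd-degree vertices

Graph is connected with 0 odd-degree vertices.
Both Eulerian circuit and Eulerian path exist.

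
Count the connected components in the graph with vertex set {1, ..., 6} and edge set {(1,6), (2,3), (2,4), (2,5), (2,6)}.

Step 1: Build adjacency list from edges:
  1: 6
  2: 3, 4, 5, 6
  3: 2
  4: 2
  5: 2
  6: 1, 2

Step 2: Run BFS/DFS from vertex 1:
  Visited: {1, 6, 2, 3, 4, 5}
  Reached 6 of 6 vertices

Step 3: All 6 vertices reached from vertex 1, so the graph is connected.
Number of connected components: 1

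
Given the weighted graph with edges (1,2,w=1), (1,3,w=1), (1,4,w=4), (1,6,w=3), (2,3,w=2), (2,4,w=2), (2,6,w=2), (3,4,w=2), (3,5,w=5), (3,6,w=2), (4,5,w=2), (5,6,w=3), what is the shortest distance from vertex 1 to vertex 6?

Step 1: Build adjacency list with weights:
  1: 2(w=1), 3(w=1), 4(w=4), 6(w=3)
  2: 1(w=1), 3(w=2), 4(w=2), 6(w=2)
  3: 1(w=1), 2(w=2), 4(w=2), 5(w=5), 6(w=2)
  4: 1(w=4), 2(w=2), 3(w=2), 5(w=2)
  5: 3(w=5), 4(w=2), 6(w=3)
  6: 1(w=3), 2(w=2), 3(w=2), 5(w=3)

Step 2: Apply Dijkstra's algorithm from vertex 1:
  Visit vertex 1 (distance=0)
    Update dist[2] = 1
    Update dist[3] = 1
    Update dist[4] = 4
    Update dist[6] = 3
  Visit vertex 2 (distance=1)
    Update dist[4] = 3
  Visit vertex 3 (distance=1)
    Update dist[5] = 6
  Visit vertex 4 (distance=3)
    Update dist[5] = 5
  Visit vertex 6 (distance=3)

Step 3: Shortest path: 1 -> 6
Total weight: 3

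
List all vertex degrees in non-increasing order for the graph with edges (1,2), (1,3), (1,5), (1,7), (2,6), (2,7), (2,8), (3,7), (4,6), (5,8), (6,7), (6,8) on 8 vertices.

Step 1: Count edges incident to each vertex:
  deg(1) = 4 (neighbors: 2, 3, 5, 7)
  deg(2) = 4 (neighbors: 1, 6, 7, 8)
  deg(3) = 2 (neighbors: 1, 7)
  deg(4) = 1 (neighbors: 6)
  deg(5) = 2 (neighbors: 1, 8)
  deg(6) = 4 (neighbors: 2, 4, 7, 8)
  deg(7) = 4 (neighbors: 1, 2, 3, 6)
  deg(8) = 3 (neighbors: 2, 5, 6)

Step 2: Sort degrees in non-increasing order:
  Degrees: [4, 4, 2, 1, 2, 4, 4, 3] -> sorted: [4, 4, 4, 4, 3, 2, 2, 1]

Degree sequence: [4, 4, 4, 4, 3, 2, 2, 1]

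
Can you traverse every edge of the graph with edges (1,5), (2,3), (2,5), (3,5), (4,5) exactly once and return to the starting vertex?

Step 1: Find the degree of each vertex:
  deg(1) = 1
  deg(2) = 2
  deg(3) = 2
  deg(4) = 1
  deg(5) = 4

Step 2: Count vertices with odd degree:
  Odd-degree vertices: 1, 4 (2 total)

Step 3: Apply Euler's theorem:
  - Eulerian circuit exists iff graph is connected and all vertices have even degree
  - Eulerian path exists iff graph is connected and has 0 or 2 odd-degree vertices

Graph is connected with exactly 2 odd-degree vertices (1, 4).
Eulerian path exists (starting and ending at the odd-degree vertices), but no Eulerian circuit.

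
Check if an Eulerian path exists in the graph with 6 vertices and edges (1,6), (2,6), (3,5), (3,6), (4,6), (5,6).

Step 1: Find the degree of each vertex:
  deg(1) = 1
  deg(2) = 1
  deg(3) = 2
  deg(4) = 1
  deg(5) = 2
  deg(6) = 5

Step 2: Count vertices with odd degree:
  Odd-degree vertices: 1, 2, 4, 6 (4 total)

Step 3: Apply Euler's theorem:
  - Eulerian circuit exists iff graph is connected and all vertices have even degree
  - Eulerian path exists iff graph is connected and has 0 or 2 odd-degree vertices

Graph has 4 odd-degree vertices (need 0 or 2).
Neither Eulerian path nor Eulerian circuit exists.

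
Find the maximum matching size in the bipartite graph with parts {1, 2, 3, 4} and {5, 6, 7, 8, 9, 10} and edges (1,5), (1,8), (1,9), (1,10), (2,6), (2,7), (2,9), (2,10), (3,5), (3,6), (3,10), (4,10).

Step 1: List the neighbors of each left vertex:
  1: 5, 8, 9, 10
  2: 6, 7, 9, 10
  3: 5, 6, 10
  4: 10

Step 2: Greedily match left vertices, then look for augmenting paths:
  Match 1 -- 8
  Match 2 -- 6
  Match 3 -- 5
  Match 4 -- 10
  No augmenting path remains.

Step 3: Verify this is maximum:
  Matching size 4 = min(|L|, |R|) = min(4, 6), which is an upper bound, so this matching is maximum.

Maximum matching: {(1,8), (2,6), (3,5), (4,10)}
Size: 4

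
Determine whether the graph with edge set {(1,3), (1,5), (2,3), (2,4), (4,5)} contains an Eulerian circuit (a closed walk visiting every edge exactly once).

Step 1: Find the degree of each vertex:
  deg(1) = 2
  deg(2) = 2
  deg(3) = 2
  deg(4) = 2
  deg(5) = 2

Step 2: Count vertices with odd degree:
  All vertices have even degree (0 odd-degree vertices)

Step 3: Apply Euler's theorem:
  - Eulerian circuit exists iff graph is connected and all vertices have even degree
  - Eulerian path exists iff graph is connected and has 0 or 2 odd-degree vertices

Graph is connected with 0 odd-degree vertices.
Both Eulerian circuit and Eulerian path exist.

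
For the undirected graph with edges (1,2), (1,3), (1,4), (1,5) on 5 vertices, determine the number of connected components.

Step 1: Build adjacency list from edges:
  1: 2, 3, 4, 5
  2: 1
  3: 1
  4: 1
  5: 1

Step 2: Run BFS/DFS from vertex 1:
  Visited: {1, 2, 3, 4, 5}
  Reached 5 of 5 vertices

Step 3: All 5 vertices reached from vertex 1, so the graph is connected.
Number of connected components: 1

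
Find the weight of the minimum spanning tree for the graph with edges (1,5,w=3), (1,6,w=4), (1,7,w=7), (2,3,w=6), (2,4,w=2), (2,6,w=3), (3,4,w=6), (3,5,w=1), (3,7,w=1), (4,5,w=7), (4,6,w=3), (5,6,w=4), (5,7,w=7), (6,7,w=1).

Apply Kruskal's algorithm (sort edges by weight, add if no cycle):

Sorted edges by weight:
  (3,5) w=1
  (3,7) w=1
  (6,7) w=1
  (2,4) w=2
  (1,5) w=3
  (2,6) w=3
  (4,6) w=3
  (1,6) w=4
  (5,6) w=4
  (2,3) w=6
  (3,4) w=6
  (1,7) w=7
  (4,5) w=7
  (5,7) w=7

Add edge (3,5) w=1 -- no cycle. Running total: 1
Add edge (3,7) w=1 -- no cycle. Running total: 2
Add edge (6,7) w=1 -- no cycle. Running total: 3
Add edge (2,4) w=2 -- no cycle. Running total: 5
Add edge (1,5) w=3 -- no cycle. Running total: 8
Add edge (2,6) w=3 -- no cycle. Running total: 11

MST edges: (3,5,w=1), (3,7,w=1), (6,7,w=1), (2,4,w=2), (1,5,w=3), (2,6,w=3)
Total MST weight: 1 + 1 + 1 + 2 + 3 + 3 = 11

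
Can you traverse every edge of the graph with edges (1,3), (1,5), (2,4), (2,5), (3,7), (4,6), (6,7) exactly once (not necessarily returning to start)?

Step 1: Find the degree of each vertex:
  deg(1) = 2
  deg(2) = 2
  deg(3) = 2
  deg(4) = 2
  deg(5) = 2
  deg(6) = 2
  deg(7) = 2

Step 2: Count vertices with odd degree:
  All vertices have even degree (0 odd-degree vertices)

Step 3: Apply Euler's theorem:
  - Eulerian circuit exists iff graph is connected and all vertices have even degree
  - Eulerian path exists iff graph is connected and has 0 or 2 odd-degree vertices

Graph is connected with 0 odd-degree vertices.
Both Eulerian circuit and Eulerian path exist.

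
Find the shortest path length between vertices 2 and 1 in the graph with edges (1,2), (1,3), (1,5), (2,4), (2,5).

Step 1: Build adjacency list:
  1: 2, 3, 5
  2: 1, 4, 5
  3: 1
  4: 2
  5: 1, 2

Step 2: BFS from vertex 2 to find shortest path to 1:
  vertex 1 reached at distance 1

Step 3: Shortest path: 2 -> 1
Path length: 1 edge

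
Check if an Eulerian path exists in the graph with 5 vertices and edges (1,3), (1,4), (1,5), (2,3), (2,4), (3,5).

Step 1: Find the degree of each vertex:
  deg(1) = 3
  deg(2) = 2
  deg(3) = 3
  deg(4) = 2
  deg(5) = 2

Step 2: Count vertices with odd degree:
  Odd-degree vertices: 1, 3 (2 total)

Step 3: Apply Euler's theorem:
  - Eulerian circuit exists iff graph is connected and all vertices have even degree
  - Eulerian path exists iff graph is connected and has 0 or 2 odd-degree vertices

Graph is connected with exactly 2 odd-degree vertices (1, 3).
Eulerian path exists (starting and ending at the odd-degree vertices), but no Eulerian circuit.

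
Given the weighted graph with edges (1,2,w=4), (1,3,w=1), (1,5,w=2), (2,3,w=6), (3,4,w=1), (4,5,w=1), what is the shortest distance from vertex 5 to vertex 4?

Step 1: Build adjacency list with weights:
  1: 2(w=4), 3(w=1), 5(w=2)
  2: 1(w=4), 3(w=6)
  3: 1(w=1), 2(w=6), 4(w=1)
  4: 3(w=1), 5(w=1)
  5: 1(w=2), 4(w=1)

Step 2: Apply Dijkstra's algorithm from vertex 5:
  Visit vertex 5 (distance=0)
    Update dist[1] = 2
    Update dist[4] = 1
  Visit vertex 4 (distance=1)
    Update dist[3] = 2

Step 3: Shortest path: 5 -> 4
Total weight: 1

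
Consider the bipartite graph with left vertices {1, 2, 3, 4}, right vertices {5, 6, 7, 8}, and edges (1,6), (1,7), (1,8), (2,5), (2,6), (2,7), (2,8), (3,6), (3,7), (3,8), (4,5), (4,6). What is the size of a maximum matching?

Step 1: List the neighbors of each left vertex:
  1: 6, 7, 8
  2: 5, 6, 7, 8
  3: 6, 7, 8
  4: 5, 6

Step 2: Greedily match left vertices, then look for augmenting paths:
  Match 1 -- 6
  Match 2 -- 8
  Match 3 -- 7
  Match 4 -- 5
  No augmenting path remains.

Step 3: Verify this is maximum:
  Matching size 4 = min(|L|, |R|) = min(4, 4), which is an upper bound, so this matching is maximum.

Maximum matching: {(1,6), (2,8), (3,7), (4,5)}
Size: 4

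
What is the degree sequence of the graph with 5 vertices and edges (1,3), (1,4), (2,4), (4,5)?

Step 1: Count edges incident to each vertex:
  deg(1) = 2 (neighbors: 3, 4)
  deg(2) = 1 (neighbors: 4)
  deg(3) = 1 (neighbors: 1)
  deg(4) = 3 (neighbors: 1, 2, 5)
  deg(5) = 1 (neighbors: 4)

Step 2: Sort degrees in non-increasing order:
  Degrees: [2, 1, 1, 3, 1] -> sorted: [3, 2, 1, 1, 1]

Degree sequence: [3, 2, 1, 1, 1]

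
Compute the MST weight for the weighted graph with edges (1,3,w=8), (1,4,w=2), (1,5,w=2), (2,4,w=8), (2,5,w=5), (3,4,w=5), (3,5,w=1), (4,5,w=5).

Apply Kruskal's algorithm (sort edges by weight, add if no cycle):

Sorted edges by weight:
  (3,5) w=1
  (1,5) w=2
  (1,4) w=2
  (2,5) w=5
  (3,4) w=5
  (4,5) w=5
  (1,3) w=8
  (2,4) w=8

Add edge (3,5) w=1 -- no cycle. Running total: 1
Add edge (1,5) w=2 -- no cycle. Running total: 3
Add edge (1,4) w=2 -- no cycle. Running total: 5
Add edge (2,5) w=5 -- no cycle. Running total: 10

MST edges: (3,5,w=1), (1,5,w=2), (1,4,w=2), (2,5,w=5)
Total MST weight: 1 + 2 + 2 + 5 = 10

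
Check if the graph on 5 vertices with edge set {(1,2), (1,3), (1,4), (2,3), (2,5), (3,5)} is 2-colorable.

Step 1: Attempt 2-coloring using BFS:
  Start at vertex 1, assign color 0
  Color vertex 2 with color 1 (neighbor of 1)
  Color vertex 3 with color 1 (neighbor of 1)
  Color vertex 4 with color 1 (neighbor of 1)

Step 2: Conflict found! Vertices 2 and 3 are adjacent but have the same color.
This means the graph contains an odd cycle.

The graph is NOT bipartite.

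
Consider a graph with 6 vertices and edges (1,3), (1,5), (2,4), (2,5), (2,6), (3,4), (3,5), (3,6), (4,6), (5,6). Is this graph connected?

Step 1: Build adjacency list from edges:
  1: 3, 5
  2: 4, 5, 6
  3: 1, 4, 5, 6
  4: 2, 3, 6
  5: 1, 2, 3, 6
  6: 2, 3, 4, 5

Step 2: Run BFS/DFS from vertex 1:
  Visited: {1, 3, 5, 4, 6, 2}
  Reached 6 of 6 vertices

Step 3: All 6 vertices reached from vertex 1, so the graph is connected.
Answer: Yes, the graph is connected.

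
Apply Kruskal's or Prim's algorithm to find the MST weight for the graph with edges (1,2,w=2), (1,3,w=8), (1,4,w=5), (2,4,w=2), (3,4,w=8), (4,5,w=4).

Apply Kruskal's algorithm (sort edges by weight, add if no cycle):

Sorted edges by weight:
  (1,2) w=2
  (2,4) w=2
  (4,5) w=4
  (1,4) w=5
  (1,3) w=8
  (3,4) w=8

Add edge (1,2) w=2 -- no cycle. Running total: 2
Add edge (2,4) w=2 -- no cycle. Running total: 4
Add edge (4,5) w=4 -- no cycle. Running total: 8
Skip edge (1,4) w=5 -- would create cycle
Add edge (1,3) w=8 -- no cycle. Running total: 16

MST edges: (1,2,w=2), (2,4,w=2), (4,5,w=4), (1,3,w=8)
Total MST weight: 2 + 2 + 4 + 8 = 16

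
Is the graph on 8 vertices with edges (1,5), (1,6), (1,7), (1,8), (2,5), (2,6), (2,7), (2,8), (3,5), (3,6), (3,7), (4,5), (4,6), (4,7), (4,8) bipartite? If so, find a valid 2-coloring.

Step 1: Attempt 2-coloring using BFS:
  Start at vertex 1, assign color 0
  Color vertex 5 with color 1 (neighbor of 1)
  Color vertex 6 with color 1 (neighbor of 1)
  Color vertex 7 with color 1 (neighbor of 1)
  Color vertex 8 with color 1 (neighbor of 1)
  Color vertex 2 with color 0 (neighbor of 5)
  Color vertex 3 with color 0 (neighbor of 5)
  Color vertex 4 with color 0 (neighbor of 5)

Step 2: 2-coloring succeeded. No conflicts found.
  Set A (color 0): {1, 2, 3, 4}
  Set B (color 1): {5, 6, 7, 8}

The graph is bipartite with partition {1, 2, 3, 4}, {5, 6, 7, 8}.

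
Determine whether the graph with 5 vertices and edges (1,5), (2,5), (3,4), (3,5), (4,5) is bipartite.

Step 1: Attempt 2-coloring using BFS:
  Start at vertex 1, assign color 0
  Color vertex 5 with color 1 (neighbor of 1)
  Color vertex 2 with color 0 (neighbor of 5)
  Color vertex 3 with color 0 (neighbor of 5)
  Color vertex 4 with color 0 (neighbor of 5)

Step 2: Conflict found! Vertices 3 and 4 are adjacent but have the same color.
This means the graph contains an odd cycle.

The graph is NOT bipartite.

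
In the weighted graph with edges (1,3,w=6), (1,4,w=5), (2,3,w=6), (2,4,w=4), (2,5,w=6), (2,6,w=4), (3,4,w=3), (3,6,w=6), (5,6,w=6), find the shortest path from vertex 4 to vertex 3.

Step 1: Build adjacency list with weights:
  1: 3(w=6), 4(w=5)
  2: 3(w=6), 4(w=4), 5(w=6), 6(w=4)
  3: 1(w=6), 2(w=6), 4(w=3), 6(w=6)
  4: 1(w=5), 2(w=4), 3(w=3)
  5: 2(w=6), 6(w=6)
  6: 2(w=4), 3(w=6), 5(w=6)

Step 2: Apply Dijkstra's algorithm from vertex 4:
  Visit vertex 4 (distance=0)
    Update dist[1] = 5
    Update dist[2] = 4
    Update dist[3] = 3
  Visit vertex 3 (distance=3)
    Update dist[6] = 9

Step 3: Shortest path: 4 -> 3
Total weight: 3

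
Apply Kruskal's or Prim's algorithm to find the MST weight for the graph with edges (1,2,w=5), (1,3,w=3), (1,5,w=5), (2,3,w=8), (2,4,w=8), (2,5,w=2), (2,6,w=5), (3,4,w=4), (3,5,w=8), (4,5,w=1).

Apply Kruskal's algorithm (sort edges by weight, add if no cycle):

Sorted edges by weight:
  (4,5) w=1
  (2,5) w=2
  (1,3) w=3
  (3,4) w=4
  (1,2) w=5
  (1,5) w=5
  (2,6) w=5
  (2,3) w=8
  (2,4) w=8
  (3,5) w=8

Add edge (4,5) w=1 -- no cycle. Running total: 1
Add edge (2,5) w=2 -- no cycle. Running total: 3
Add edge (1,3) w=3 -- no cycle. Running total: 6
Add edge (3,4) w=4 -- no cycle. Running total: 10
Skip edge (1,2) w=5 -- would create cycle
Skip edge (1,5) w=5 -- would create cycle
Add edge (2,6) w=5 -- no cycle. Running total: 15

MST edges: (4,5,w=1), (2,5,w=2), (1,3,w=3), (3,4,w=4), (2,6,w=5)
Total MST weight: 1 + 2 + 3 + 4 + 5 = 15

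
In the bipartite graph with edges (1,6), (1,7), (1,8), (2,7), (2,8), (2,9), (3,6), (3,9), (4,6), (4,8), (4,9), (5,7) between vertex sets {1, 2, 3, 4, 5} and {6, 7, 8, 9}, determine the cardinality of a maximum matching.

Step 1: List the neighbors of each left vertex:
  1: 6, 7, 8
  2: 7, 8, 9
  3: 6, 9
  4: 6, 8, 9
  5: 7

Step 2: Greedily match left vertices, then look for augmenting paths:
  Match 1 -- 6
  Match 2 -- 7
  Match 3 -- 9
  Match 4 -- 8
  No augmenting path remains.

Step 3: Verify this is maximum:
  Matching size 4 = min(|L|, |R|) = min(5, 4), which is an upper bound, so this matching is maximum.

Maximum matching: {(1,6), (2,7), (3,9), (4,8)}
Size: 4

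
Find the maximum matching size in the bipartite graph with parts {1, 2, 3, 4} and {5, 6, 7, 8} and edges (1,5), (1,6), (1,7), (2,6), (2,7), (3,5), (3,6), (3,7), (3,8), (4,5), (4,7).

Step 1: List the neighbors of each left vertex:
  1: 5, 6, 7
  2: 6, 7
  3: 5, 6, 7, 8
  4: 5, 7

Step 2: Greedily match left vertices, then look for augmenting paths:
  Match 1 -- 5
  Match 2 -- 6
  Match 3 -- 8
  Match 4 -- 7
  No augmenting path remains.

Step 3: Verify this is maximum:
  Matching size 4 = min(|L|, |R|) = min(4, 4), which is an upper bound, so this matching is maximum.

Maximum matching: {(1,5), (2,6), (3,8), (4,7)}
Size: 4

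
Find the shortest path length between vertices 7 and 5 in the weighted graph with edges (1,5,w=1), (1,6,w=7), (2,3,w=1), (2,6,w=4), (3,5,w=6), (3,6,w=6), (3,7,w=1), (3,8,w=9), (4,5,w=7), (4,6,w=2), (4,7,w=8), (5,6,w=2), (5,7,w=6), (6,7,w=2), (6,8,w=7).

Step 1: Build adjacency list with weights:
  1: 5(w=1), 6(w=7)
  2: 3(w=1), 6(w=4)
  3: 2(w=1), 5(w=6), 6(w=6), 7(w=1), 8(w=9)
  4: 5(w=7), 6(w=2), 7(w=8)
  5: 1(w=1), 3(w=6), 4(w=7), 6(w=2), 7(w=6)
  6: 1(w=7), 2(w=4), 3(w=6), 4(w=2), 5(w=2), 7(w=2), 8(w=7)
  7: 3(w=1), 4(w=8), 5(w=6), 6(w=2)
  8: 3(w=9), 6(w=7)

Step 2: Apply Dijkstra's algorithm from vertex 7:
  Visit vertex 7 (distance=0)
    Update dist[3] = 1
    Update dist[4] = 8
    Update dist[5] = 6
    Update dist[6] = 2
  Visit vertex 3 (distance=1)
    Update dist[2] = 2
    Update dist[8] = 10
  Visit vertex 2 (distance=2)
  Visit vertex 6 (distance=2)
    Update dist[1] = 9
    Update dist[4] = 4
    Update dist[5] = 4
    Update dist[8] = 9
  Visit vertex 4 (distance=4)
  Visit vertex 5 (distance=4)
    Update dist[1] = 5

Step 3: Shortest path: 7 -> 6 -> 5
Total weight: 2 + 2 = 4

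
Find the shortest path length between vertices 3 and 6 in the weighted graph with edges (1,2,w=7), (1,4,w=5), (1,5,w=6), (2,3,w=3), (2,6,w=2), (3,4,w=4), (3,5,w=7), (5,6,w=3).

Step 1: Build adjacency list with weights:
  1: 2(w=7), 4(w=5), 5(w=6)
  2: 1(w=7), 3(w=3), 6(w=2)
  3: 2(w=3), 4(w=4), 5(w=7)
  4: 1(w=5), 3(w=4)
  5: 1(w=6), 3(w=7), 6(w=3)
  6: 2(w=2), 5(w=3)

Step 2: Apply Dijkstra's algorithm from vertex 3:
  Visit vertex 3 (distance=0)
    Update dist[2] = 3
    Update dist[4] = 4
    Update dist[5] = 7
  Visit vertex 2 (distance=3)
    Update dist[1] = 10
    Update dist[6] = 5
  Visit vertex 4 (distance=4)
    Update dist[1] = 9
  Visit vertex 6 (distance=5)

Step 3: Shortest path: 3 -> 2 -> 6
Total weight: 3 + 2 = 5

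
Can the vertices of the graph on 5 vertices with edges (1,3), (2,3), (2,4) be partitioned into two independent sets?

Step 1: Attempt 2-coloring using BFS:
  Start at vertex 1, assign color 0
  Color vertex 3 with color 1 (neighbor of 1)
  Color vertex 2 with color 0 (neighbor of 3)
  Color vertex 4 with color 1 (neighbor of 2)
  Start new component at vertex 5, assign color 0

Step 2: 2-coloring succeeded. No conflicts found.
  Set A (color 0): {1, 2, 5}
  Set B (color 1): {3, 4}

The graph is bipartite with partition {1, 2, 5}, {3, 4}.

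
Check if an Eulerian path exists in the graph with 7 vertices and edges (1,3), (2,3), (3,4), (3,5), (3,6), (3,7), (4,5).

Step 1: Find the degree of each vertex:
  deg(1) = 1
  deg(2) = 1
  deg(3) = 6
  deg(4) = 2
  deg(5) = 2
  deg(6) = 1
  deg(7) = 1

Step 2: Count vertices with odd degree:
  Odd-degree vertices: 1, 2, 6, 7 (4 total)

Step 3: Apply Euler's theorem:
  - Eulerian circuit exists iff graph is connected and all vertices have even degree
  - Eulerian path exists iff graph is connected and has 0 or 2 odd-degree vertices

Graph has 4 odd-degree vertices (need 0 or 2).
Neither Eulerian path nor Eulerian circuit exists.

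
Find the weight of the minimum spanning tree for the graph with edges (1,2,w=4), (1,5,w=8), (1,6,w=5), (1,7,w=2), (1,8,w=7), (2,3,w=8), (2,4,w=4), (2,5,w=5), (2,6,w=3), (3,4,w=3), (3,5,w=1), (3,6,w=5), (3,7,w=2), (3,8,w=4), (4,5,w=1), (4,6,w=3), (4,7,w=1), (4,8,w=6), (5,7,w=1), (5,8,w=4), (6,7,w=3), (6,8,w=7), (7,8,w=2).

Apply Kruskal's algorithm (sort edges by weight, add if no cycle):

Sorted edges by weight:
  (3,5) w=1
  (4,5) w=1
  (4,7) w=1
  (5,7) w=1
  (1,7) w=2
  (3,7) w=2
  (7,8) w=2
  (2,6) w=3
  (3,4) w=3
  (4,6) w=3
  (6,7) w=3
  (1,2) w=4
  (2,4) w=4
  (3,8) w=4
  (5,8) w=4
  (1,6) w=5
  (2,5) w=5
  (3,6) w=5
  (4,8) w=6
  (1,8) w=7
  (6,8) w=7
  (1,5) w=8
  (2,3) w=8

Add edge (3,5) w=1 -- no cycle. Running total: 1
Add edge (4,5) w=1 -- no cycle. Running total: 2
Add edge (4,7) w=1 -- no cycle. Running total: 3
Skip edge (5,7) w=1 -- would create cycle
Add edge (1,7) w=2 -- no cycle. Running total: 5
Skip edge (3,7) w=2 -- would create cycle
Add edge (7,8) w=2 -- no cycle. Running total: 7
Add edge (2,6) w=3 -- no cycle. Running total: 10
Skip edge (3,4) w=3 -- would create cycle
Add edge (4,6) w=3 -- no cycle. Running total: 13

MST edges: (3,5,w=1), (4,5,w=1), (4,7,w=1), (1,7,w=2), (7,8,w=2), (2,6,w=3), (4,6,w=3)
Total MST weight: 1 + 1 + 1 + 2 + 2 + 3 + 3 = 13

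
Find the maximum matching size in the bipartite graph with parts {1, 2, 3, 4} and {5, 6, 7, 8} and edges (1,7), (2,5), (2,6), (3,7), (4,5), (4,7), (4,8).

Step 1: List the neighbors of each left vertex:
  1: 7
  2: 5, 6
  3: 7
  4: 5, 7, 8

Step 2: Greedily match left vertices, then look for augmenting paths:
  Match 1 -- 7
  Match 2 -- 5
  Match 4 -- 8
  No augmenting path remains.

Step 3: Verify this is maximum:
  Matching has size 3. The vertex set {2, 4, 7} covers every edge and has size 3; any matching has at most one edge per cover vertex, so 3 is maximum (König's theorem).

Maximum matching: {(1,7), (2,5), (4,8)}
Size: 3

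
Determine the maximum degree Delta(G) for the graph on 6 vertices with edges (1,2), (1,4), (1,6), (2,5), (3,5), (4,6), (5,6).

Step 1: Count edges incident to each vertex:
  deg(1) = 3 (neighbors: 2, 4, 6)
  deg(2) = 2 (neighbors: 1, 5)
  deg(3) = 1 (neighbors: 5)
  deg(4) = 2 (neighbors: 1, 6)
  deg(5) = 3 (neighbors: 2, 3, 6)
  deg(6) = 3 (neighbors: 1, 4, 5)

Step 2: Find maximum:
  max(3, 2, 1, 2, 3, 3) = 3 (vertex 1)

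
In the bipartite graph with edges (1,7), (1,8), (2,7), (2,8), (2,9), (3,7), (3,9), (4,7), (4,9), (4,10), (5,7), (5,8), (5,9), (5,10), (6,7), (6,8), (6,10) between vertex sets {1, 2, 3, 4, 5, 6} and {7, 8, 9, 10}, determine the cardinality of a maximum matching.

Step 1: List the neighbors of each left vertex:
  1: 7, 8
  2: 7, 8, 9
  3: 7, 9
  4: 7, 9, 10
  5: 7, 8, 9, 10
  6: 7, 8, 10

Step 2: Greedily match left vertices, then look for augmenting paths:
  Match 1 -- 7
  Match 2 -- 8
  Match 3 -- 9
  Match 4 -- 10
  No augmenting path remains.

Step 3: Verify this is maximum:
  Matching size 4 = min(|L|, |R|) = min(6, 4), which is an upper bound, so this matching is maximum.

Maximum matching: {(1,7), (2,8), (3,9), (4,10)}
Size: 4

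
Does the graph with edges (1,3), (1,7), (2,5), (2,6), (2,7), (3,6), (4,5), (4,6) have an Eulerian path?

Step 1: Find the degree of each vertex:
  deg(1) = 2
  deg(2) = 3
  deg(3) = 2
  deg(4) = 2
  deg(5) = 2
  deg(6) = 3
  deg(7) = 2

Step 2: Count vertices with odd degree:
  Odd-degree vertices: 2, 6 (2 total)

Step 3: Apply Euler's theorem:
  - Eulerian circuit exists iff graph is connected and all vertices have even degree
  - Eulerian path exists iff graph is connected and has 0 or 2 odd-degree vertices

Graph is connected with exactly 2 odd-degree vertices (2, 6).
Eulerian path exists (starting and ending at the odd-degree vertices), but no Eulerian circuit.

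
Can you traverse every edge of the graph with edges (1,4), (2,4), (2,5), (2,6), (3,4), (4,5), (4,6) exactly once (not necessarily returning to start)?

Step 1: Find the degree of each vertex:
  deg(1) = 1
  deg(2) = 3
  deg(3) = 1
  deg(4) = 5
  deg(5) = 2
  deg(6) = 2

Step 2: Count vertices with odd degree:
  Odd-degree vertices: 1, 2, 3, 4 (4 total)

Step 3: Apply Euler's theorem:
  - Eulerian circuit exists iff graph is connected and all vertices have even degree
  - Eulerian path exists iff graph is connected and has 0 or 2 odd-degree vertices

Graph has 4 odd-degree vertices (need 0 or 2).
Neither Eulerian path nor Eulerian circuit exists.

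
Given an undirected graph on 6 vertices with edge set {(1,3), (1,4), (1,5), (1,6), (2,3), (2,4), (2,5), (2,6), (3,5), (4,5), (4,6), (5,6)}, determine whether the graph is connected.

Step 1: Build adjacency list from edges:
  1: 3, 4, 5, 6
  2: 3, 4, 5, 6
  3: 1, 2, 5
  4: 1, 2, 5, 6
  5: 1, 2, 3, 4, 6
  6: 1, 2, 4, 5

Step 2: Run BFS/DFS from vertex 1:
  Visited: {1, 3, 4, 5, 6, 2}
  Reached 6 of 6 vertices

Step 3: All 6 vertices reached from vertex 1, so the graph is connected.
Answer: Yes, the graph is connected.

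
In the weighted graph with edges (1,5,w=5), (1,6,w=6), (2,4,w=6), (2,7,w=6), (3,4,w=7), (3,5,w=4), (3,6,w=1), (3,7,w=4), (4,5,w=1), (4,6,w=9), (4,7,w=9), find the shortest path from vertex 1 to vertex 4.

Step 1: Build adjacency list with weights:
  1: 5(w=5), 6(w=6)
  2: 4(w=6), 7(w=6)
  3: 4(w=7), 5(w=4), 6(w=1), 7(w=4)
  4: 2(w=6), 3(w=7), 5(w=1), 6(w=9), 7(w=9)
  5: 1(w=5), 3(w=4), 4(w=1)
  6: 1(w=6), 3(w=1), 4(w=9)
  7: 2(w=6), 3(w=4), 4(w=9)

Step 2: Apply Dijkstra's algorithm from vertex 1:
  Visit vertex 1 (distance=0)
    Update dist[5] = 5
    Update dist[6] = 6
  Visit vertex 5 (distance=5)
    Update dist[3] = 9
    Update dist[4] = 6
  Visit vertex 4 (distance=6)
    Update dist[2] = 12
    Update dist[7] = 15

Step 3: Shortest path: 1 -> 5 -> 4
Total weight: 5 + 1 = 6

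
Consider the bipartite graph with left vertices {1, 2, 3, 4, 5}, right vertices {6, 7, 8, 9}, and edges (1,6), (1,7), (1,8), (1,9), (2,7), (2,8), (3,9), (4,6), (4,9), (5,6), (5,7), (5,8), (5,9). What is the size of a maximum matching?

Step 1: List the neighbors of each left vertex:
  1: 6, 7, 8, 9
  2: 7, 8
  3: 9
  4: 6, 9
  5: 6, 7, 8, 9

Step 2: Greedily match left vertices, then look for augmenting paths:
  Match 1 -- 6
  Match 2 -- 7
  Match 3 -- 9
  Match 5 -- 8
  No augmenting path remains.

Step 3: Verify this is maximum:
  Matching size 4 = min(|L|, |R|) = min(5, 4), which is an upper bound, so this matching is maximum.

Maximum matching: {(1,6), (2,7), (3,9), (5,8)}
Size: 4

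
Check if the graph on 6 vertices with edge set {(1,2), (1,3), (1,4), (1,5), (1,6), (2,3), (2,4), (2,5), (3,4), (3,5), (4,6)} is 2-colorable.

Step 1: Attempt 2-coloring using BFS:
  Start at vertex 1, assign color 0
  Color vertex 2 with color 1 (neighbor of 1)
  Color vertex 3 with color 1 (neighbor of 1)
  Color vertex 4 with color 1 (neighbor of 1)
  Color vertex 5 with color 1 (neighbor of 1)
  Color vertex 6 with color 1 (neighbor of 1)

Step 2: Conflict found! Vertices 2 and 3 are adjacent but have the same color.
This means the graph contains an odd cycle.

The graph is NOT bipartite.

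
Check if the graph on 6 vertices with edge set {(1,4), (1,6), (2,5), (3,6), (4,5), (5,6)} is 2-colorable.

Step 1: Attempt 2-coloring using BFS:
  Start at vertex 1, assign color 0
  Color vertex 4 with color 1 (neighbor of 1)
  Color vertex 6 with color 1 (neighbor of 1)
  Color vertex 5 with color 0 (neighbor of 4)
  Color vertex 3 with color 0 (neighbor of 6)
  Color vertex 2 with color 1 (neighbor of 5)

Step 2: 2-coloring succeeded. No conflicts found.
  Set A (color 0): {1, 3, 5}
  Set B (color 1): {2, 4, 6}

The graph is bipartite with partition {1, 3, 5}, {2, 4, 6}.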